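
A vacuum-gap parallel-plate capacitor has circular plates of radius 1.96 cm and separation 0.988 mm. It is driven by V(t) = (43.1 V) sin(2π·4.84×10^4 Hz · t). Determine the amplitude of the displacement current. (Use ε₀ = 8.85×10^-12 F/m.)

1.42×10^-4 A

C = ε₀A/d = (8.85×10^-12)(1.207×10^-3)/(9.88×10^-4) = 1.081×10^-11 F; ω = 2πf = 3.041×10^5 rad/s.
I_d = C dV/dt, so |I_d|_max = C V₀ ω = (1.081×10^-11)(43.1)(3.041×10^5) = 1.42×10^-4 A.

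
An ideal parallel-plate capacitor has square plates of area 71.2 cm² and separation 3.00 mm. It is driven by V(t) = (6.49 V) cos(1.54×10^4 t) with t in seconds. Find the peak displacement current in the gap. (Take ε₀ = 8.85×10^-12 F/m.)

2.10×10^-6 A

(dE/dt)_max = V₀ω/d = 3.332×10^7 V/(m·s); ω = 1.54×10^4 rad/s.
I_d,max = ε₀ A (dE/dt)_max = (8.85×10^-12)(7.12×10^-3)(3.332×10^7) = 2.10×10^-6 A.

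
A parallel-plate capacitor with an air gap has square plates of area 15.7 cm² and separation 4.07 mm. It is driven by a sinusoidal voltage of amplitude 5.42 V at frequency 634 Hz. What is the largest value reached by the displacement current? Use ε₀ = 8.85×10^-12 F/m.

7.37×10^-8 A

C = ε₀A/d = (8.85×10^-12)(1.57×10^-3)/(4.07×10^-3) = 3.414×10^-12 F; ω = 2πf = 3984 rad/s.
I_d = C dV/dt, so |I_d|_max = C V₀ ω = (3.414×10^-12)(5.42)(3984) = 7.37×10^-8 A.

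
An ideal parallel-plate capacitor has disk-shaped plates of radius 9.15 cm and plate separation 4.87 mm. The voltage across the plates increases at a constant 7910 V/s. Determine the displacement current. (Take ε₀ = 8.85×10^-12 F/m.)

The displacement current equals the charging current C dV/dt. With C = ε₀A/d = (8.85×10^-12)(0.02630)/(4.87×10^-3) = 4.779×10^-11 F, I_d = (4.779×10^-11)(7910) = 3.78×10^-7 A.

3.78×10^-7 A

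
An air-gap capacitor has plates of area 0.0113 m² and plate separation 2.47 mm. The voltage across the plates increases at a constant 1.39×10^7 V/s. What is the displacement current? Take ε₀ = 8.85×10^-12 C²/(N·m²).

5.63×10^-4 A

E = V/d so dE/dt = (dV/dt)/d = 5.628×10^9 V/(m·s), and I_d = ε₀ A dE/dt = (8.85×10^-12)(0.0113)(5.628×10^9) = 5.63×10^-4 A.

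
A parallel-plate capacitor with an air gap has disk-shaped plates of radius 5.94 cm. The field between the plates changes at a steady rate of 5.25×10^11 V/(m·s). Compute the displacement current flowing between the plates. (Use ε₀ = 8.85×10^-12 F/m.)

0.0515 A

I_d = ε₀ A (dE/dt) = (8.85×10^-12)(0.01108 m²)(5.25×10^11) = 0.0515 A.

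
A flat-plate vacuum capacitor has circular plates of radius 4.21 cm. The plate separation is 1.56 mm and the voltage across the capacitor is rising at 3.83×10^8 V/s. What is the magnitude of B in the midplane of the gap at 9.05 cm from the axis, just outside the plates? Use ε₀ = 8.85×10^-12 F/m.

2.67×10^-8 T

dE/dt = (dV/dt)/d = 2.455×10^11 V/(m·s); I_d = ε₀(πR²)(dE/dt) = (8.85×10^-12)(5.568×10^-3)(2.455×10^11) = 0.01210 A.
With r > R the enclosed displacement current is the full I_d; B = μ₀ I_d / (2πr) = 2.67×10^-8 T.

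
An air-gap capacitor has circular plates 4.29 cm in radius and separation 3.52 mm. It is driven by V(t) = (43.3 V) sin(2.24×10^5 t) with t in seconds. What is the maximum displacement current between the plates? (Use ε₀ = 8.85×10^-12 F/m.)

The displacement current equals the conduction current C dV/dt, which peaks at C V₀ ω.
With C = ε₀A/d = (8.85×10^-12)(5.782×10^-3)/(3.52×10^-3) = 1.454×10^-11 F and ω = 2.24×10^5 rad/s, I_d,max = (1.454×10^-11)(43.3)(2.24×10^5) = 1.41×10^-4 A.

1.41×10^-4 A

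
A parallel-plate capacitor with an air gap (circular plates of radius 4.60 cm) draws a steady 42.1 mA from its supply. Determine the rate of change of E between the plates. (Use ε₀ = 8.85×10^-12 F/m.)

Charge continuity gives I_d = I = 0.0421 A between the plates.
Inverting I_d = ε₀ A dE/dt gives dE/dt = 0.0421 / (8.85×10^-12 · 6.648×10^-3) = 7.16×10^11 V/(m·s).

7.16×10^11 V/(m·s)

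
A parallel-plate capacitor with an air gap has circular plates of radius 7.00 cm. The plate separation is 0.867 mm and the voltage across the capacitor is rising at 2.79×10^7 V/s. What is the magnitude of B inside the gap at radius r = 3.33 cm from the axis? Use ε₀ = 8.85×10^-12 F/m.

5.96×10^-9 T

dE/dt = (dV/dt)/d = 3.218×10^10 V/(m·s); I_d = ε₀(πR²)(dE/dt) = (8.85×10^-12)(0.01539)(3.218×10^10) = 4.383×10^-3 A.
For r < R the Ampère–Maxwell law gives B(2πr) = μ₀ I_d (r²/R²), so B = μ₀ I_d r/(2πR²) = (4π×10^-7)(4.383×10^-3)(0.0333)/(2π·0.0700²) = 5.96×10^-9 T.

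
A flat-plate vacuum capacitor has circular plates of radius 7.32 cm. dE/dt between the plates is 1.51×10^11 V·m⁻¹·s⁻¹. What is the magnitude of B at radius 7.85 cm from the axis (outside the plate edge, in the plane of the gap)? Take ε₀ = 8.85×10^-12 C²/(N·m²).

5.73×10^-8 T

Total displacement current: I_d = ε₀(πR²)(dE/dt) = (8.85×10^-12)(0.01683)(1.51×10^11) = 0.02249 A.
Outside the plates the loop encloses all of I_d, so B·2πr = μ₀ I_d and B = 5.73×10^-8 T.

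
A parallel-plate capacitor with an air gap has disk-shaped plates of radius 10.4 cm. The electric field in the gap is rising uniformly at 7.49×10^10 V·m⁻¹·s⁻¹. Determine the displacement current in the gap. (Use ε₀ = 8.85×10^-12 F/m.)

0.0225 A

With a uniform field, Φ_E = EA, so I_d = ε₀ A dE/dt = 0.0225 A.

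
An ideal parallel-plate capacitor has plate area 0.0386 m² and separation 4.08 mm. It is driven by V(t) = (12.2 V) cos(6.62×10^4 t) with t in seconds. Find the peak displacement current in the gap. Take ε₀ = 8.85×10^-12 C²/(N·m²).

6.76×10^-5 A

The displacement current equals the conduction current C dV/dt, which peaks at C V₀ ω.
With C = ε₀A/d = (8.85×10^-12)(0.0386)/(4.08×10^-3) = 8.373×10^-11 F and ω = 6.62×10^4 rad/s, I_d,max = (8.373×10^-11)(12.2)(6.62×10^4) = 6.76×10^-5 A.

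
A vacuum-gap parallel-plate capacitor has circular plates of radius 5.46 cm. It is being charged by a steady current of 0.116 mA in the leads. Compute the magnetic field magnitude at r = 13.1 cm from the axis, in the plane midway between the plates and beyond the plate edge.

1.77×10^-10 T

No conduction current crosses the gap, so I_d there equals the 1.16×10^-4 A in the leads.
Outside the plates the loop encloses all of I_d, so B·2πr = μ₀ I_d and B = 1.77×10^-10 T.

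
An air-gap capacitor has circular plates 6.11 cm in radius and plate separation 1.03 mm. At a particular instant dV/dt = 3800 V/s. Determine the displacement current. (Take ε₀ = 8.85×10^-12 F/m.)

3.83×10^-7 A

The field between the plates is E = V/d, so dE/dt = (3800)/(1.03×10^-3 m) = 3.689×10^6 V/(m·s).
I_d = ε₀ A (dE/dt) = (8.85×10^-12)(0.01173)(3.689×10^6) = 3.83×10^-7 A.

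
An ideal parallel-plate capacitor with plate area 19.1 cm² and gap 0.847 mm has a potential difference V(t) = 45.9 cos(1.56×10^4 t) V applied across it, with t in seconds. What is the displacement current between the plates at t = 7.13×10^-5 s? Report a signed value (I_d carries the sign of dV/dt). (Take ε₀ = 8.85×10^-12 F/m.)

C = ε₀A/d = (8.85×10^-12)(1.91×10^-3)/(8.47×10^-4) = 1.996×10^-11 F. dV/dt = V₀ω·−sin(ωt); at ωt = 1.11228 rad this factor is -0.8967.
I_d = C dV/dt = (1.996×10^-11)(45.9)(1.56×10^4)(-0.8967) = -1.28×10^-5 A.

-1.28×10^-5 A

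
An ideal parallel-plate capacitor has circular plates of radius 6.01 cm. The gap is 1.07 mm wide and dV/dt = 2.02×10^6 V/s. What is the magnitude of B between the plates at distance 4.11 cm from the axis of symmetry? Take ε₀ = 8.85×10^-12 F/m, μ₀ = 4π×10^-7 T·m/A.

4.31×10^-10 T

With E = V/d, dE/dt = 1.888×10^9 V/(m·s) and πR² = 0.01135 m², giving I_d = ε₀ πR² dE/dt = 1.896×10^-4 A.
An Ampèrian loop of radius r encloses a fraction (r/R)² of I_d. Then B·2πr = μ₀ I_d (r/R)², giving B = μ₀ I_d r/(2πR²) = 4.31×10^-10 T.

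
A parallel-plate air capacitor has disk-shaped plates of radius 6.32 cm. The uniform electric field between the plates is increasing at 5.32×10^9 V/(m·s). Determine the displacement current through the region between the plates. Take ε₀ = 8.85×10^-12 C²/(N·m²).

5.91×10^-4 A

With a uniform field, Φ_E = EA, so I_d = ε₀ A dE/dt = 5.91×10^-4 A.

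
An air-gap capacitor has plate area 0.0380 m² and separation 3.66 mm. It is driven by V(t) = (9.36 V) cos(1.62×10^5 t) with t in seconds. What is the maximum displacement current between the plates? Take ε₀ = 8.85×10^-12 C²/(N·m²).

The displacement current equals the conduction current C dV/dt, which peaks at C V₀ ω.
With C = ε₀A/d = (8.85×10^-12)(0.0380)/(3.66×10^-3) = 9.189×10^-11 F and ω = 1.62×10^5 rad/s, I_d,max = (9.189×10^-11)(9.36)(1.62×10^5) = 1.39×10^-4 A.

1.39×10^-4 A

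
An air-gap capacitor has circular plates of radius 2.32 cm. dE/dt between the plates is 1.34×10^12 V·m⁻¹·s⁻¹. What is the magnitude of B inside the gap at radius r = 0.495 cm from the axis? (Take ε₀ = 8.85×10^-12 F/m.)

3.69×10^-8 T

Through the whole plate area (πR² = 1.691×10^-3 m²), I_d = ε₀ πR² dE/dt = 0.02005 A.
∮B·dl = μ₀ I_d,enc with I_d,enc = I_d r²/R² = 9.127×10^-4 A; so B = μ₀ I_d,enc/(2πr) = 3.69×10^-8 T.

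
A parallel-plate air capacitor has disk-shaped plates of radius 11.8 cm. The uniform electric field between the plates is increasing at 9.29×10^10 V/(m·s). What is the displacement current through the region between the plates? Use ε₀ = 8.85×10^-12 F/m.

The displacement current is ε₀ times dΦ_E/dt = ε₀ A dE/dt = (8.85×10^-12)(0.04374)(9.29×10^10) = 0.0360 A.

0.0360 A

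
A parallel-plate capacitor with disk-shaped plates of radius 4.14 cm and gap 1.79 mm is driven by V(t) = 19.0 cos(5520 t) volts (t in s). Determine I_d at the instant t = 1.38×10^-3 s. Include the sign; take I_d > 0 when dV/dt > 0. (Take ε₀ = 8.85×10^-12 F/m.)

-2.71×10^-6 A

C = ε₀A/d = (8.85×10^-12)(5.385×10^-3)/(1.79×10^-3) = 2.662×10^-11 F. dV/dt = V₀ω·−sin(ωt); at ωt = 7.6176 rad this factor is -0.9722.
I_d = C dV/dt = (2.662×10^-11)(19.0)(5520)(-0.9722) = -2.71×10^-6 A.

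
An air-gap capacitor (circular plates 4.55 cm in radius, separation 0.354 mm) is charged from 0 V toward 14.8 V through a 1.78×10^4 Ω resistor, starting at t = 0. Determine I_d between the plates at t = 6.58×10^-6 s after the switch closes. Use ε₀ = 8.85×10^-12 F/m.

C = ε₀A/d = (8.85×10^-12)(6.504×10^-3)/(3.54×10^-4) = 1.626×10^-10 F and τ = RC = 2.894×10^-6 s. I_d in the gap equals the RC charging current.
I_d(t) = (V₀/R) e^(−t/τ) = 8.315×10^-4 · e^(−2.274) = 8.56×10^-5 A.

8.56×10^-5 A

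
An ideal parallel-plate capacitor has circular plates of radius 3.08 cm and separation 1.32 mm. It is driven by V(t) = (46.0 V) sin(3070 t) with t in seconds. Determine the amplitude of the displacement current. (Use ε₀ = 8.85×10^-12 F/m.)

The displacement current equals the conduction current C dV/dt, which peaks at C V₀ ω.
With C = ε₀A/d = (8.85×10^-12)(2.980×10^-3)/(1.32×10^-3) = 1.998×10^-11 F and ω = 3070 rad/s, I_d,max = (1.998×10^-11)(46.0)(3070) = 2.82×10^-6 A.

2.82×10^-6 A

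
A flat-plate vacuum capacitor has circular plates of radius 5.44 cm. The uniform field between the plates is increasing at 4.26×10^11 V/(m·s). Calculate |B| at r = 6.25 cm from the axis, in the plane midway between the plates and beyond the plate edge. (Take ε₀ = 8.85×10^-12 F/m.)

Total displacement current: I_d = ε₀(πR²)(dE/dt) = (8.85×10^-12)(9.297×10^-3)(4.26×10^11) = 0.03505 A.
For r ≥ R the full I_d is enclosed: B = μ₀ I_d/(2πr) = (4π×10^-7)(0.03505)/(2π·0.0625) = 1.12×10^-7 T.

1.12×10^-7 T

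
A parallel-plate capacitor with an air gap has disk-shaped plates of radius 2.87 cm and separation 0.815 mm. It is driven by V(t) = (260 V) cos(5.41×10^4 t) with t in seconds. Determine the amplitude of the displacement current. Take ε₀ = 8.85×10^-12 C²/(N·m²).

C = ε₀A/d = (8.85×10^-12)(2.588×10^-3)/(8.15×10^-4) = 2.810×10^-11 F; ω = 5.41×10^4 rad/s.
I_d = C dV/dt, so |I_d|_max = C V₀ ω = (2.810×10^-11)(260)(5.41×10^4) = 3.95×10^-4 A.

3.95×10^-4 A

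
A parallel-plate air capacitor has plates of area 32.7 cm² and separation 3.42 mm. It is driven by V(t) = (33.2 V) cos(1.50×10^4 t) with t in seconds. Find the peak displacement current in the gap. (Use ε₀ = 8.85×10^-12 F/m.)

4.21×10^-6 A

C = ε₀A/d = (8.85×10^-12)(3.27×10^-3)/(3.42×10^-3) = 8.462×10^-12 F; ω = 1.50×10^4 rad/s.
I_d = C dV/dt, so |I_d|_max = C V₀ ω = (8.462×10^-12)(33.2)(1.50×10^4) = 4.21×10^-6 A.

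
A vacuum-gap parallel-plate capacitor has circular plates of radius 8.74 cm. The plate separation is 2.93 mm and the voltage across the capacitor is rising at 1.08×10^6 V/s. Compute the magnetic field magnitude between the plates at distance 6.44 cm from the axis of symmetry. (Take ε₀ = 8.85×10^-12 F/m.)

1.32×10^-10 T

With E = V/d, dE/dt = 3.686×10^8 V/(m·s) and πR² = 0.02400 m², giving I_d = ε₀ πR² dE/dt = 7.829×10^-5 A.
An Ampèrian loop of radius r encloses a fraction (r/R)² of I_d. Then B·2πr = μ₀ I_d (r/R)², giving B = μ₀ I_d r/(2πR²) = 1.32×10^-10 T.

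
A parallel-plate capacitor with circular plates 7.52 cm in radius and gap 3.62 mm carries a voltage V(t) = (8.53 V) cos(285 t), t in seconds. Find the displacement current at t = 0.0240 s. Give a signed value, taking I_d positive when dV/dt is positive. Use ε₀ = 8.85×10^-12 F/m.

-5.58×10^-8 A

dE/dt = (V₀ω/d)·−sin(ωt) with ωt = 6.84 rad: (8.53)(285)(-0.5285)/(3.62×10^-3) = -3.549×10^5 V/(m·s).
I_d = ε₀ A dE/dt = (8.85×10^-12)(0.01777)(-3.549×10^5) = -5.58×10^-8 A.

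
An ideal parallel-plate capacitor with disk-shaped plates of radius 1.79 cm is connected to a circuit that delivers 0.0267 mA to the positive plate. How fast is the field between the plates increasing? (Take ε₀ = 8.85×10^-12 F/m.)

By continuity, I_d in the gap equals the 0.0267 mA flowing in the wire.
Since I_d = ε₀ A dE/dt, dE/dt = I_d/(ε₀A) = (2.67×10^-5)/((8.85×10^-12)(1.007×10^-3)) = 3.00×10^9 V/(m·s).

3.00×10^9 V/(m·s)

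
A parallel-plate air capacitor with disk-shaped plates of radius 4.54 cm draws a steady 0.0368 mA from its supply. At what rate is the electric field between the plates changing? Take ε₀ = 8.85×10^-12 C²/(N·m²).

6.42×10^8 V/(m·s)

Charge continuity gives I_d = I = 3.68×10^-5 A between the plates.
Since I_d = ε₀ A dE/dt, dE/dt = I_d/(ε₀A) = (3.68×10^-5)/((8.85×10^-12)(6.475×10^-3)) = 6.42×10^8 V/(m·s).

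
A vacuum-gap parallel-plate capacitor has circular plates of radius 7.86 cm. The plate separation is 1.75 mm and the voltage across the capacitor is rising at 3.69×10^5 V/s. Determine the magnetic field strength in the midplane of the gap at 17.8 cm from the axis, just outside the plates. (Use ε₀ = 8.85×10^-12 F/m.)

dE/dt = (dV/dt)/d = 2.109×10^8 V/(m·s); I_d = ε₀(πR²)(dE/dt) = (8.85×10^-12)(0.01941)(2.109×10^8) = 3.623×10^-5 A.
Outside the plates the loop encloses all of I_d, so B·2πr = μ₀ I_d and B = 4.07×10^-11 T.

4.07×10^-11 T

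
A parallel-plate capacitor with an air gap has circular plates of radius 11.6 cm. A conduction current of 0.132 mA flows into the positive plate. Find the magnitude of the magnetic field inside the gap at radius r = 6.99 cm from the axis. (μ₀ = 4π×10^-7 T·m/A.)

No conduction current crosses the gap, so I_d there equals the 1.32×10^-4 A in the leads.
∮B·dl = μ₀ I_d,enc with I_d,enc = I_d r²/R² = 4.793×10^-5 A; so B = μ₀ I_d,enc/(2πr) = 1.37×10^-10 T.

1.37×10^-10 T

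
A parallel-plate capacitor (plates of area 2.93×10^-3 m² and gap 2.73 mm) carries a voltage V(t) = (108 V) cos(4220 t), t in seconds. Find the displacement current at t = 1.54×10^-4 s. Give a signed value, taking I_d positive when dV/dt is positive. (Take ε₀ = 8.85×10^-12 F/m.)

-2.62×10^-6 A

dE/dt = (V₀ω/d)·−sin(ωt) with ωt = 0.64988 rad: (108)(4220)(-0.6051)/(2.73×10^-3) = -1.010×10^8 V/(m·s).
I_d = ε₀ A dE/dt = (8.85×10^-12)(2.93×10^-3)(-1.010×10^8) = -2.62×10^-6 A.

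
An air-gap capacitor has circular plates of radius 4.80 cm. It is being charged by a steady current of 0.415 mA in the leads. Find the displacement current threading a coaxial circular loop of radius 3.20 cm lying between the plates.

1.84×10^-4 A

Between the plates the displacement current equals the wire current: I_d = 0.415 mA = 4.15×10^-4 A.
Through an area πr² the displacement current is I_d·(πr²/πR²) = I_d (r/R)² = 1.84×10^-4 A.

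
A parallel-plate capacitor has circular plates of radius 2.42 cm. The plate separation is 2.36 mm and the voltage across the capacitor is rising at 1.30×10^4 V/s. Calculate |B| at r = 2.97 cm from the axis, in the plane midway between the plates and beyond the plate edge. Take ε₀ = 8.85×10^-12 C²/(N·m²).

6.04×10^-13 T

dE/dt = (dV/dt)/d = 5.508×10^6 V/(m·s); I_d = ε₀(πR²)(dE/dt) = (8.85×10^-12)(1.840×10^-3)(5.508×10^6) = 8.969×10^-8 A.
With r > R the enclosed displacement current is the full I_d; B = μ₀ I_d / (2πr) = 6.04×10^-13 T.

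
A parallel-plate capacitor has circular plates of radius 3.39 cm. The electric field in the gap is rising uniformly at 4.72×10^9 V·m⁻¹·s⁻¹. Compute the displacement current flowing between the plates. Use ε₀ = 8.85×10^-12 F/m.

1.51×10^-4 A

With a uniform field, Φ_E = EA, so I_d = ε₀ A dE/dt = 1.51×10^-4 A.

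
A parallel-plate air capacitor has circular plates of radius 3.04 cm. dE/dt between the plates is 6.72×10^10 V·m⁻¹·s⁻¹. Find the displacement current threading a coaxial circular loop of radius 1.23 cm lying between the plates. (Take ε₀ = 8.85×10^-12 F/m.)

I_d = ε₀ dΦ_E/dt = ε₀ πR² (dE/dt) = (8.85×10^-12)(2.903×10^-3)(6.72×10^10) = 1.726×10^-3 A through the full plate area.
Through an area πr² the displacement current is I_d·(πr²/πR²) = I_d (r/R)² = 2.83×10^-4 A.

2.83×10^-4 A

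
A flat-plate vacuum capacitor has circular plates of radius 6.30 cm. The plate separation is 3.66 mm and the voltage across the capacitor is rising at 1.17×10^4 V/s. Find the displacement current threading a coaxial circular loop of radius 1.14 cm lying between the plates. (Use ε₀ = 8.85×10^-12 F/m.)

dE/dt = (dV/dt)/d = 3.197×10^6 V/(m·s); I_d = ε₀(πR²)(dE/dt) = (8.85×10^-12)(0.01247)(3.197×10^6) = 3.528×10^-7 A.
Since J_d is uniform, the enclosed fraction is (r/R)² = 0.03274, giving I_d,enc = 1.16×10^-8 A.

1.16×10^-8 A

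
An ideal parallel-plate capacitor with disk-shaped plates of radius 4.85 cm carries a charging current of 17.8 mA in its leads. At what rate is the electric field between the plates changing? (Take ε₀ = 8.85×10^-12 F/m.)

The displacement current between the plates equals the conduction current, I_d = 17.8 mA.
Since I_d = ε₀ A dE/dt, dE/dt = I_d/(ε₀A) = (0.0178)/((8.85×10^-12)(7.390×10^-3)) = 2.72×10^11 V/(m·s).

2.72×10^11 V/(m·s)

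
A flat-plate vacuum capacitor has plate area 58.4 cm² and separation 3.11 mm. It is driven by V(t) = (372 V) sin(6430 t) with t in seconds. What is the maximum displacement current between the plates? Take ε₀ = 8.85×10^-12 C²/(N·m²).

3.98×10^-5 A

(dE/dt)_max = V₀ω/d = 7.691×10^8 V/(m·s); ω = 6430 rad/s.
I_d,max = ε₀ A (dE/dt)_max = (8.85×10^-12)(5.84×10^-3)(7.691×10^8) = 3.98×10^-5 A.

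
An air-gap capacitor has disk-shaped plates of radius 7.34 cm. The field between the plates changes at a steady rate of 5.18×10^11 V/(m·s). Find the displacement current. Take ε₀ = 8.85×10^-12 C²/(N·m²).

The displacement current is ε₀ times dΦ_E/dt = ε₀ A dE/dt = (8.85×10^-12)(0.01693)(5.18×10^11) = 0.0776 A.

0.0776 A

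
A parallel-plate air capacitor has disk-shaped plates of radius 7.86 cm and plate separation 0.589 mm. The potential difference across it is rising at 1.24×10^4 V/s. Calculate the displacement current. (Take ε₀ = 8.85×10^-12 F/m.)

3.62×10^-6 A

C = ε₀A/d = (8.85×10^-12)(0.01941)/(5.89×10^-4) = 2.916×10^-10 F.
I_d = C dV/dt = (2.916×10^-10)(1.24×10^4) = 3.62×10^-6 A.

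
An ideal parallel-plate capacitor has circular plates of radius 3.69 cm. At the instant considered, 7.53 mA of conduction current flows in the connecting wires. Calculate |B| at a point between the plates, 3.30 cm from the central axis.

3.65×10^-8 T

No conduction current crosses the gap, so I_d there equals the 7.53×10^-3 A in the leads.
An Ampèrian loop of radius r encloses a fraction (r/R)² of I_d. Then B·2πr = μ₀ I_d (r/R)², giving B = μ₀ I_d r/(2πR²) = 3.65×10^-8 T.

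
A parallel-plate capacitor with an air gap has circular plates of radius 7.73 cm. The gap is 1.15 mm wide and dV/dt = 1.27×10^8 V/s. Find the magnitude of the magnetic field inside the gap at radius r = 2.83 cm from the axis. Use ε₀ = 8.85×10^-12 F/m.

I_d = C dV/dt with C = ε₀πR²/d = 1.444×10^-10 F, so I_d = (1.444×10^-10)(1.27×10^8) = 0.01834 A.
An Ampèrian loop of radius r encloses a fraction (r/R)² of I_d. Then B·2πr = μ₀ I_d (r/R)², giving B = μ₀ I_d r/(2πR²) = 1.74×10^-8 T.

1.74×10^-8 T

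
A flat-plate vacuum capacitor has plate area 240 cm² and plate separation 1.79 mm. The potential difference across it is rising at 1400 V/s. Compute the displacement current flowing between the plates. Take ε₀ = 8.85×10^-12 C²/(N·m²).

The displacement current equals the charging current C dV/dt. With C = ε₀A/d = (8.85×10^-12)(0.0240)/(1.79×10^-3) = 1.187×10^-10 F, I_d = (1.187×10^-10)(1400) = 1.66×10^-7 A.

1.66×10^-7 A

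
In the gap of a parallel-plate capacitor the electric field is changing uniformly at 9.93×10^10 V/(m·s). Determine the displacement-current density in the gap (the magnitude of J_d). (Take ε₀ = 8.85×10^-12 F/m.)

The displacement-current density is ε₀ ∂E/∂t = (8.85×10^-12)(9.93×10^10) = 0.879 A/m².

0.879 A/m²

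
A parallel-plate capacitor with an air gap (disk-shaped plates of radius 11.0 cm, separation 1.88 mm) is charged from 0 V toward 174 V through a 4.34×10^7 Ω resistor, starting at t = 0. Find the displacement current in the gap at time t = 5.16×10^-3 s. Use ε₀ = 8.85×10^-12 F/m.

2.06×10^-6 A

C = ε₀A/d = (8.85×10^-12)(0.03801)/(1.88×10^-3) = 1.789×10^-10 F, so τ = RC = 7.764×10^-3 s.
The conduction current is I(t) = (V₀/R) e^(−t/τ), and the displacement current between the plates equals it.
t/τ = 0.6646; I_d = (174/4.34×10^7) · e^(−0.6646) = (4.009×10^-6)(0.5145) = 2.06×10^-6 A.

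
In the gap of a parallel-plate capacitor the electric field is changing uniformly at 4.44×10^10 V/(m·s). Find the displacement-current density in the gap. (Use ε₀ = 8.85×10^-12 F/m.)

The displacement-current density is ε₀ ∂E/∂t = (8.85×10^-12)(4.44×10^10) = 0.393 A/m².

0.393 A/m²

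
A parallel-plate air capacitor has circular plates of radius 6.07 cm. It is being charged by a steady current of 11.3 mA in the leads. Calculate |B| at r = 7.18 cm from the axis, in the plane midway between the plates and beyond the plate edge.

Between the plates the displacement current equals the wire current: I_d = 11.3 mA = 0.0113 A.
Outside the plates the loop encloses all of I_d, so B·2πr = μ₀ I_d and B = 3.15×10^-8 T.

3.15×10^-8 T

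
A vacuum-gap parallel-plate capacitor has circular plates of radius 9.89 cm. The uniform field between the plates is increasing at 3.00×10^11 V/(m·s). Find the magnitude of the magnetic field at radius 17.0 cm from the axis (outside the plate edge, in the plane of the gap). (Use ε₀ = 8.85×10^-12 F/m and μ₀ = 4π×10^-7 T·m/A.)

9.60×10^-8 T

Through the whole plate area (πR² = 0.03073 m²), I_d = ε₀ πR² dE/dt = 0.08159 A.
Outside the plates the loop encloses all of I_d, so B·2πr = μ₀ I_d and B = 9.60×10^-8 T.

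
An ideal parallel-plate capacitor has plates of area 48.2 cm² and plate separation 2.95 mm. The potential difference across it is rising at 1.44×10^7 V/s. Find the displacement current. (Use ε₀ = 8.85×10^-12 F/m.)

The field between the plates is E = V/d, so dE/dt = (1.44×10^7)/(2.95×10^-3 m) = 4.881×10^9 V/(m·s).
I_d = ε₀ A (dE/dt) = (8.85×10^-12)(4.82×10^-3)(4.881×10^9) = 2.08×10^-4 A.

2.08×10^-4 A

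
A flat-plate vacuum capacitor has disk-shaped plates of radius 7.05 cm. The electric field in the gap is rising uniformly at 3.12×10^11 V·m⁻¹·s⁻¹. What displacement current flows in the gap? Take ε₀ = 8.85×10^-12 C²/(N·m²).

I_d = ε₀ A (dE/dt) = (8.85×10^-12)(0.01561 m²)(3.12×10^11) = 0.0431 A.

0.0431 A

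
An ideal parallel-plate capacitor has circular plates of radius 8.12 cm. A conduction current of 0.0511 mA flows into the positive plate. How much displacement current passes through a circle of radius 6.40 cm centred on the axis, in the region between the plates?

Between the plates the displacement current equals the wire current: I_d = 0.0511 mA = 5.11×10^-5 A.
The field is uniform, so I_d,enc = I_d (r/R)² = (5.11×10^-5)(6.40/8.12)² = 3.17×10^-5 A.

3.17×10^-5 A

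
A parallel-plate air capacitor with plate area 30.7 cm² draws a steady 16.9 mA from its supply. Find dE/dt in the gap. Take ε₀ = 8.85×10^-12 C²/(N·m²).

6.22×10^11 V/(m·s)

Charge continuity gives I_d = I = 0.0169 A between the plates.
Inverting I_d = ε₀ A dE/dt gives dE/dt = 0.0169 / (8.85×10^-12 · 3.07×10^-3) = 6.22×10^11 V/(m·s).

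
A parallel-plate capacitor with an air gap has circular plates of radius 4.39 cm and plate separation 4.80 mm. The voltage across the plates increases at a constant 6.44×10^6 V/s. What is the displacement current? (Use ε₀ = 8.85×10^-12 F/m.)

7.19×10^-5 A

The displacement current equals the charging current C dV/dt. With C = ε₀A/d = (8.85×10^-12)(6.055×10^-3)/(4.80×10^-3) = 1.116×10^-11 F, I_d = (1.116×10^-11)(6.44×10^6) = 7.19×10^-5 A.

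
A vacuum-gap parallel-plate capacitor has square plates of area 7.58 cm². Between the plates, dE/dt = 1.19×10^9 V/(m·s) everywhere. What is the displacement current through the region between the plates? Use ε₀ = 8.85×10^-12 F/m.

I_d = ε₀ A (dE/dt) = (8.85×10^-12)(7.58×10^-4 m²)(1.19×10^9) = 7.98×10^-6 A.

7.98×10^-6 A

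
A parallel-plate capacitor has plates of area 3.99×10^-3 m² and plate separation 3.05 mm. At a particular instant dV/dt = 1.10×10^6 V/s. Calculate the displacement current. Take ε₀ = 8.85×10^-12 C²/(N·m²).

The field between the plates is E = V/d, so dE/dt = (1.10×10^6)/(3.05×10^-3 m) = 3.607×10^8 V/(m·s).
I_d = ε₀ A (dE/dt) = (8.85×10^-12)(3.99×10^-3)(3.607×10^8) = 1.27×10^-5 A.

1.27×10^-5 A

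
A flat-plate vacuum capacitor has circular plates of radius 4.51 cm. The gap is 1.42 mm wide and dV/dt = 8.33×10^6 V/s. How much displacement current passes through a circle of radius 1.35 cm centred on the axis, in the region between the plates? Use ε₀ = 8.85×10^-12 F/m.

2.97×10^-5 A

dE/dt = (dV/dt)/d = 5.866×10^9 V/(m·s); I_d = ε₀(πR²)(dE/dt) = (8.85×10^-12)(6.390×10^-3)(5.866×10^9) = 3.317×10^-4 A.
The field is uniform, so I_d,enc = I_d (r/R)² = (3.317×10^-4)(1.35/4.51)² = 2.97×10^-5 A.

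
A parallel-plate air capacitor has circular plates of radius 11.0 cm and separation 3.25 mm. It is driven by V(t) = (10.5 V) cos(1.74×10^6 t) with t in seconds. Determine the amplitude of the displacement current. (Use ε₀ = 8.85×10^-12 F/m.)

1.89×10^-3 A

(dE/dt)_max = V₀ω/d = 5.622×10^9 V/(m·s); ω = 1.74×10^6 rad/s.
I_d,max = ε₀ A (dE/dt)_max = (8.85×10^-12)(0.03801)(5.622×10^9) = 1.89×10^-3 A.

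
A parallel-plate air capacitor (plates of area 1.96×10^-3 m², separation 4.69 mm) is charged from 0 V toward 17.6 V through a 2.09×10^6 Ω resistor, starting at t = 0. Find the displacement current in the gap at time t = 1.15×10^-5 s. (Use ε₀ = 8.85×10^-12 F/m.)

1.90×10^-6 A

With C = ε₀A/d = (8.85×10^-12)(1.96×10^-3)/(4.69×10^-3) = 3.699×10^-12 F, the time constant is τ = RC = 7.731×10^-6 s, so t/τ = 1.488 and e^(−t/τ) = 0.2258.
I_d = I_cond = (V₀/R) e^(−t/τ) = (8.421×10^-6)(0.2258) = 1.90×10^-6 A.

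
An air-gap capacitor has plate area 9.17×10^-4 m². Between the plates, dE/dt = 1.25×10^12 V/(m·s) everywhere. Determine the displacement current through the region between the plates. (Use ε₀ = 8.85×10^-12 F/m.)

I_d = ε₀ A (dE/dt) = (8.85×10^-12)(9.17×10^-4 m²)(1.25×10^12) = 0.0101 A.

0.0101 A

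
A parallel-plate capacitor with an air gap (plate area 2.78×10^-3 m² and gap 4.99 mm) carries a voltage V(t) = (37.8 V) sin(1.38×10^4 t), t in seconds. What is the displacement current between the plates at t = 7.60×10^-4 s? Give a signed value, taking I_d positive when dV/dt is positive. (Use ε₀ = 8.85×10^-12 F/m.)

dV/dt = (37.8)(1.38×10^4)·cos(10.488) = -2.535×10^5 V/s.
I_d = C dV/dt with C = ε₀A/d = (8.85×10^-12)(2.78×10^-3)/(4.99×10^-3) = 4.930×10^-12 F, so I_d = (4.930×10^-12)(-2.535×10^5) = -1.25×10^-6 A.

-1.25×10^-6 A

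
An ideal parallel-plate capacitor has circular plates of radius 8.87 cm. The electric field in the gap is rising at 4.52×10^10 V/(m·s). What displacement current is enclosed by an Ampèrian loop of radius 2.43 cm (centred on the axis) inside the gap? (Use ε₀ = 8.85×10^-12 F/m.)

7.42×10^-4 A

Total displacement current: I_d = ε₀(πR²)(dE/dt) = (8.85×10^-12)(0.02472)(4.52×10^10) = 9.888×10^-3 A.
Through an area πr² the displacement current is I_d·(πr²/πR²) = I_d (r/R)² = 7.42×10^-4 A.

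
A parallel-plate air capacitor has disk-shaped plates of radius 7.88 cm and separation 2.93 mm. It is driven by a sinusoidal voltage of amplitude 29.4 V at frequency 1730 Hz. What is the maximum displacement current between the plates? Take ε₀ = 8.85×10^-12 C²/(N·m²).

1.88×10^-5 A

The displacement current equals the conduction current C dV/dt, which peaks at C V₀ ω.
With C = ε₀A/d = (8.85×10^-12)(0.01951)/(2.93×10^-3) = 5.893×10^-11 F and ω = 2πf = 1.087×10^4 rad/s, I_d,max = (5.893×10^-11)(29.4)(1.087×10^4) = 1.88×10^-5 A.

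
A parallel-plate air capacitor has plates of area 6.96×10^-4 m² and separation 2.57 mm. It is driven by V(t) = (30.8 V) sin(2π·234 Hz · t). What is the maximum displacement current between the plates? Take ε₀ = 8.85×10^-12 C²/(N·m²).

(dE/dt)_max = V₀ω/d = 1.762×10^7 V/(m·s); ω = 2πf = 1470 rad/s.
I_d,max = ε₀ A (dE/dt)_max = (8.85×10^-12)(6.96×10^-4)(1.762×10^7) = 1.09×10^-7 A.

1.09×10^-7 A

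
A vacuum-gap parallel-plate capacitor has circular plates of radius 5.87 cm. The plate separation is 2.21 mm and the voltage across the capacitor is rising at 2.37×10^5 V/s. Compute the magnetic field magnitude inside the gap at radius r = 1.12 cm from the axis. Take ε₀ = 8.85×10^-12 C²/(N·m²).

With E = V/d, dE/dt = 1.072×10^8 V/(m·s) and πR² = 0.01082 m², giving I_d = ε₀ πR² dE/dt = 1.027×10^-5 A.
An Ampèrian loop of radius r encloses a fraction (r/R)² of I_d. Then B·2πr = μ₀ I_d (r/R)², giving B = μ₀ I_d r/(2πR²) = 6.68×10^-12 T.

6.68×10^-12 T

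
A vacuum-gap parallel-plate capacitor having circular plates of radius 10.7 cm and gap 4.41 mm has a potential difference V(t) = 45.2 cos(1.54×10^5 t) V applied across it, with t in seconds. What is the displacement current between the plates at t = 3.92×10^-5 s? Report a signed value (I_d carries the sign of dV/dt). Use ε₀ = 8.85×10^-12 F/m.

dV/dt = (45.2)(1.54×10^5)·−sin(6.0368) = 1.698×10^6 V/s.
I_d = C dV/dt with C = ε₀A/d = (8.85×10^-12)(0.03597)/(4.41×10^-3) = 7.218×10^-11 F, so I_d = (7.218×10^-11)(1.698×10^6) = 1.23×10^-4 A.

1.23×10^-4 A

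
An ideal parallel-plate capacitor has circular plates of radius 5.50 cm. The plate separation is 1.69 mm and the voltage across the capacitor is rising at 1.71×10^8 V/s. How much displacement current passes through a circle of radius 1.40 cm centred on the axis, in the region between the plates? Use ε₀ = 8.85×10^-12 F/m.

5.51×10^-4 A

With E = V/d, dE/dt = 1.012×10^11 V/(m·s) and πR² = 9.503×10^-3 m², giving I_d = ε₀ πR² dE/dt = 8.511×10^-3 A.
Since J_d is uniform, the enclosed fraction is (r/R)² = 0.06479, giving I_d,enc = 5.51×10^-4 A.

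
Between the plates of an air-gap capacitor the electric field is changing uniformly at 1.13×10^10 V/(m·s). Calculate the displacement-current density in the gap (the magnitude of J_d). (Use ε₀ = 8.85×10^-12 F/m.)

The displacement-current density is ε₀ ∂E/∂t = (8.85×10^-12)(1.13×10^10) = 0.100 A/m².

0.100 A/m²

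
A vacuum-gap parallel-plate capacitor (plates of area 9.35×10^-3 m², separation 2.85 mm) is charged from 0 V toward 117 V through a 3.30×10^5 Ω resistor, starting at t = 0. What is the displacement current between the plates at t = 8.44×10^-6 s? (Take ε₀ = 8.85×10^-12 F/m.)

1.47×10^-4 A

With C = ε₀A/d = (8.85×10^-12)(9.35×10^-3)/(2.85×10^-3) = 2.903×10^-11 F, the time constant is τ = RC = 9.580×10^-6 s, so t/τ = 0.8810 and e^(−t/τ) = 0.4144.
I_d = I_cond = (V₀/R) e^(−t/τ) = (3.545×10^-4)(0.4144) = 1.47×10^-4 A.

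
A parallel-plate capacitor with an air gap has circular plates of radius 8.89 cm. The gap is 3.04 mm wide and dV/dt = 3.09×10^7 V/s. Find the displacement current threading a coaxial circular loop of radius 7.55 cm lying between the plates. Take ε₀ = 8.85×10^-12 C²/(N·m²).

1.61×10^-3 A

With E = V/d, dE/dt = 1.016×10^10 V/(m·s) and πR² = 0.02483 m², giving I_d = ε₀ πR² dE/dt = 2.233×10^-3 A.
Through an area πr² the displacement current is I_d·(πr²/πR²) = I_d (r/R)² = 1.61×10^-3 A.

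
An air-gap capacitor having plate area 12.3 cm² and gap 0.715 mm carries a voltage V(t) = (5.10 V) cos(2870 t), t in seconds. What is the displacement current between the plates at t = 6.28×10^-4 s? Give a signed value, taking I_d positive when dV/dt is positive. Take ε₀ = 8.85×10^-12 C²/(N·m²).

C = ε₀A/d = (8.85×10^-12)(1.23×10^-3)/(7.15×10^-4) = 1.522×10^-11 F. dV/dt = V₀ω·−sin(ωt); at ωt = 1.80236 rad this factor is -0.9733.
I_d = C dV/dt = (1.522×10^-11)(5.10)(2870)(-0.9733) = -2.17×10^-7 A.

-2.17×10^-7 A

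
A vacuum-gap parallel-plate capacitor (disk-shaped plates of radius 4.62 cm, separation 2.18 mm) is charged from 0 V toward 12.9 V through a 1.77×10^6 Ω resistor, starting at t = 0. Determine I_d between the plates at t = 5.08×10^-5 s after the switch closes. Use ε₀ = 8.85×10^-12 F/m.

With C = ε₀A/d = (8.85×10^-12)(6.706×10^-3)/(2.18×10^-3) = 2.722×10^-11 F, the time constant is τ = RC = 4.818×10^-5 s, so t/τ = 1.054 and e^(−t/τ) = 0.3485.
I_d = I_cond = (V₀/R) e^(−t/τ) = (7.288×10^-6)(0.3485) = 2.54×10^-6 A.

2.54×10^-6 A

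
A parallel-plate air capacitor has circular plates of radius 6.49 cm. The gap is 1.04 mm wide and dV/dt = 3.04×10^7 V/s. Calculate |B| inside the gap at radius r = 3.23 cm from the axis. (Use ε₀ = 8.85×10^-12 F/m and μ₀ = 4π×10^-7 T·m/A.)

5.25×10^-9 T

I_d = C dV/dt with C = ε₀πR²/d = 1.126×10^-10 F, so I_d = (1.126×10^-10)(3.04×10^7) = 3.423×10^-3 A.
∮B·dl = μ₀ I_d,enc with I_d,enc = I_d r²/R² = 8.479×10^-4 A; so B = μ₀ I_d,enc/(2πr) = 5.25×10^-9 T.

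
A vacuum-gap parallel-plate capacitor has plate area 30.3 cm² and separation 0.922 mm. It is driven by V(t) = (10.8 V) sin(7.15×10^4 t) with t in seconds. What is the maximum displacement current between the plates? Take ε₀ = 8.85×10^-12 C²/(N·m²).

2.25×10^-5 A

C = ε₀A/d = (8.85×10^-12)(3.03×10^-3)/(9.22×10^-4) = 2.908×10^-11 F; ω = 7.15×10^4 rad/s.
I_d = C dV/dt, so |I_d|_max = C V₀ ω = (2.908×10^-11)(10.8)(7.15×10^4) = 2.25×10^-5 A.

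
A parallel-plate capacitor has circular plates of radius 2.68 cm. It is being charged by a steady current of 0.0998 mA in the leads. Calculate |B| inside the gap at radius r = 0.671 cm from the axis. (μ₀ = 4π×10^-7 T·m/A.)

No conduction current crosses the gap, so I_d there equals the 9.98×10^-5 A in the leads.
∮B·dl = μ₀ I_d,enc with I_d,enc = I_d r²/R² = 6.256×10^-6 A; so B = μ₀ I_d,enc/(2πr) = 1.86×10^-10 T.

1.86×10^-10 T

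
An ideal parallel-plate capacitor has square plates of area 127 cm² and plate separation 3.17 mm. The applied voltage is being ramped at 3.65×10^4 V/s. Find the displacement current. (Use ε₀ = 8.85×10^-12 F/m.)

The displacement current equals the charging current C dV/dt. With C = ε₀A/d = (8.85×10^-12)(0.0127)/(3.17×10^-3) = 3.546×10^-11 F, I_d = (3.546×10^-11)(3.65×10^4) = 1.29×10^-6 A.

1.29×10^-6 A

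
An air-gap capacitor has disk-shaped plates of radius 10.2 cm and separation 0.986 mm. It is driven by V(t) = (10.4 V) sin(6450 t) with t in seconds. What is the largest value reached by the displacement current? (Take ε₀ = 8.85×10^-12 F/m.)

1.97×10^-5 A

(dE/dt)_max = V₀ω/d = 6.803×10^7 V/(m·s); ω = 6450 rad/s.
I_d,max = ε₀ A (dE/dt)_max = (8.85×10^-12)(0.03269)(6.803×10^7) = 1.97×10^-5 A.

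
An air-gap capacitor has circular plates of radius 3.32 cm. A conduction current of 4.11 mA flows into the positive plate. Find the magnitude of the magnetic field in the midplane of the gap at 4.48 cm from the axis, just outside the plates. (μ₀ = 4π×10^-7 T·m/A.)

No conduction current crosses the gap, so I_d there equals the 4.11×10^-3 A in the leads.
With r > R the enclosed displacement current is the full I_d; B = μ₀ I_d / (2πr) = 1.83×10^-8 T.

1.83×10^-8 T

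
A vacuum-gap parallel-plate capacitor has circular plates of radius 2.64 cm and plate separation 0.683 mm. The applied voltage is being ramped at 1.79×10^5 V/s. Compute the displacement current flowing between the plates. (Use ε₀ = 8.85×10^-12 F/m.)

5.08×10^-6 A

C = ε₀A/d = (8.85×10^-12)(2.190×10^-3)/(6.83×10^-4) = 2.838×10^-11 F.
I_d = C dV/dt = (2.838×10^-11)(1.79×10^5) = 5.08×10^-6 A.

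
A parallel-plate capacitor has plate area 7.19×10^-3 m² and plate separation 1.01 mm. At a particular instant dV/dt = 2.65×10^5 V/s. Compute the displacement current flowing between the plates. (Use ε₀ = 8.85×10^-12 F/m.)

The field between the plates is E = V/d, so dE/dt = (2.65×10^5)/(1.01×10^-3 m) = 2.624×10^8 V/(m·s).
I_d = ε₀ A (dE/dt) = (8.85×10^-12)(7.19×10^-3)(2.624×10^8) = 1.67×10^-5 A.

1.67×10^-5 A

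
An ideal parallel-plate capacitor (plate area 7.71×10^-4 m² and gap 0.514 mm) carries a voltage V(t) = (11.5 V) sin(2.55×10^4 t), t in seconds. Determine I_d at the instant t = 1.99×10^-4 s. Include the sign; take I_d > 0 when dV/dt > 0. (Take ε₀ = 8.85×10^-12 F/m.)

dE/dt = (V₀ω/d)·cos(ωt) with ωt = 5.0745 rad: (11.5)(2.55×10^4)(0.3542)/(5.14×10^-4) = 2.021×10^8 V/(m·s).
I_d = ε₀ A dE/dt = (8.85×10^-12)(7.71×10^-4)(2.021×10^8) = 1.38×10^-6 A.

1.38×10^-6 A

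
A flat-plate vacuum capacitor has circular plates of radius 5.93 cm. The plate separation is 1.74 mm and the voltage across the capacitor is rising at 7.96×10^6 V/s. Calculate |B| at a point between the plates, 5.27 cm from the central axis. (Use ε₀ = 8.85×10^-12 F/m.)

1.34×10^-9 T

I_d = C dV/dt with C = ε₀πR²/d = 5.620×10^-11 F, so I_d = (5.620×10^-11)(7.96×10^6) = 4.474×10^-4 A.
An Ampèrian loop of radius r encloses a fraction (r/R)² of I_d. Then B·2πr = μ₀ I_d (r/R)², giving B = μ₀ I_d r/(2πR²) = 1.34×10^-9 T.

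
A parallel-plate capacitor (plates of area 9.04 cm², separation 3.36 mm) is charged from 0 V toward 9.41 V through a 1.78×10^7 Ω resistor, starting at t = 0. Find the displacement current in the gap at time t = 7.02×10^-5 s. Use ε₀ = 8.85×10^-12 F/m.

1.01×10^-7 A

C = ε₀A/d = (8.85×10^-12)(9.04×10^-4)/(3.36×10^-3) = 2.381×10^-12 F, so τ = RC = 4.238×10^-5 s.
The conduction current is I(t) = (V₀/R) e^(−t/τ), and the displacement current between the plates equals it.
t/τ = 1.656; I_d = (9.41/1.78×10^7) · e^(−1.656) = (5.287×10^-7)(0.1909) = 1.01×10^-7 A.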